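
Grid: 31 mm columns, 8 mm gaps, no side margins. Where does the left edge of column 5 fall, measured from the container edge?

156 mm

Each column+gutter stride is 39 mm; with no margin, 4 of them is 156 mm.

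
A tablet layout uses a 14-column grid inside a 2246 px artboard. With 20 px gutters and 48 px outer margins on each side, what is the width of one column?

Subtract both margins: 2246 − 2·48 = 2150 px.
2150 − 13·20 = 1890; ÷14 gives c = 135 px.

135 px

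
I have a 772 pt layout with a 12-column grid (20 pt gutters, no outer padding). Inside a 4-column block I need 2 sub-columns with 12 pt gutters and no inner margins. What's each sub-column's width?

772 − 11·20 = 552; ÷12 gives c = 46 pt.
4 columns plus 3 gutters: 184 + 60 = 244 pt.
244 − 1·12 = 232; ÷2 gives d = 116 pt.

116 pt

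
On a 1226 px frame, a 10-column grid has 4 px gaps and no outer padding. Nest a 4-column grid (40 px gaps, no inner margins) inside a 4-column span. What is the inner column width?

1226 − 9·4 = 1190; ÷10 gives c = 119 px.
Span of 4: 4·119 + 3·4 = 476 + 12 = 488 px.
4 columns + 3 gaps: 4d + 3·40 = 488.
4d = 488 − 120 = 368, so d = 92 px.

92 px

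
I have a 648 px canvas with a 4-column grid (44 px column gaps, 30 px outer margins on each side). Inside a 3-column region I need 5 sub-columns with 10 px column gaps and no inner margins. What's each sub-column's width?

Outer content = 648 − 2·30 = 588 px.
4 columns + 3 column gaps: 4c + 3·44 = 588.
4c = 588 − 132 = 456, so c = 114 px.
3 columns plus 2 column gaps: 342 + 88 = 430 px.
430 − 4·10 = 390; ÷5 gives d = 78 px.

78 px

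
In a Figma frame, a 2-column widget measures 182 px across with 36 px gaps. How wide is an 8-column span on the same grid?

2 columns + 1 gap: 2c + 1·36 = 182.
2c = 182 − 36 = 146, so c = 73 px.
8-column span = 8·73 + 7·36 = 836 px.

836 px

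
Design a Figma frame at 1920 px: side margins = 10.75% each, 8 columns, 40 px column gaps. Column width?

Each margin = 10.75% of 1920 = 206.4 px; content = 1920 − 2·206.4 = 1507.2 px.
Subtracting 7 column gaps of 40 leaves 1227.2 for 8 columns, so c = 153.4 px.

153.4 px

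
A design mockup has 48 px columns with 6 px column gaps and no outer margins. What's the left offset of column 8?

378 px

No margin, so column 8 starts at 7·(column + gutter) = 7·54 = 378 px.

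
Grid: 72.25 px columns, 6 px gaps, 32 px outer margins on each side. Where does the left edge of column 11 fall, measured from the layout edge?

814.5 px

Before column 11: the margin + 10 columns + 10 gaps.
Offset = 32 + 10·(72.25 + 6) = 32 + 782.5 = 814.5 px.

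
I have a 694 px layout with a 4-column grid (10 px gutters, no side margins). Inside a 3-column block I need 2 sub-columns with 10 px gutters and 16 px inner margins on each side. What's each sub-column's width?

4c + 3·10 = 694 → 4c = 664 → c = 166 px.
3-column span = 3·166 + 2·10 = 518 px.
Inner content = 518 − 2·16 = 486 px.
2d + 1·10 = 486 → 2d = 476 → d = 238 px.

238 px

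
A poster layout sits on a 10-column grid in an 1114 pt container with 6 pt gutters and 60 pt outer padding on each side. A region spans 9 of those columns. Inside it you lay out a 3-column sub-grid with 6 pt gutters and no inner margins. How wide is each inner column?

Outer content = 1114 − 2·60 = 994 pt.
10 columns + 9 gutters: 10c + 9·6 = 994.
10c = 994 − 54 = 940, so c = 94 pt.
Span of 9: 9·94 + 8·6 = 846 + 48 = 894 pt.
894 − 2·6 = 882; ÷3 gives d = 294 pt.

294 pt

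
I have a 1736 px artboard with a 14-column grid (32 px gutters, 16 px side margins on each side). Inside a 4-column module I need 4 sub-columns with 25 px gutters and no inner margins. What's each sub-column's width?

Take off 32 px of margins, leaving 1704 px.
Subtracting 13 gutters of 32 leaves 1288 for 14 columns, so c = 92 px.
4 columns plus 3 gutters: 368 + 96 = 464 px.
Subtracting 3 gutters of 25 leaves 389 for 4 columns, so d = 97.25 px.

97.25 px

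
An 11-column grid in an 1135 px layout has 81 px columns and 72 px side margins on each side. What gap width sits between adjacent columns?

10 px

Content width = 1135 − 2·72 = 991 px.
11 columns take 11·81 = 891 px; remaining 100 splits into 10 gaps.
g = 100 / 10 = 10 px.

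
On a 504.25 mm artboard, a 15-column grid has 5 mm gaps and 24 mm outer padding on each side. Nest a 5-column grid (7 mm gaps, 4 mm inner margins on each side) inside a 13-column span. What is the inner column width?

71.75 mm

Subtract both margins: 504.25 − 2·24 = 456.25 mm.
Subtracting 14 gaps of 5 leaves 386.25 for 15 columns, so c = 25.75 mm.
13 columns plus 12 gaps: 334.75 + 60 = 394.75 mm.
Inner content = 394.75 − 2·4 = 386.75 mm.
5d + 4·7 = 386.75 → 5d = 358.75 → d = 71.75 mm.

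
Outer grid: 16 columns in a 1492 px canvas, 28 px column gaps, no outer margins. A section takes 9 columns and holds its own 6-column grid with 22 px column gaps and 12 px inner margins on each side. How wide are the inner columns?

115.5 px

16c + 15·28 = 1492 → 16c = 1072 → c = 67 px.
Span of 9: 9·67 + 8·28 = 603 + 224 = 827 px.
Inner content = 827 − 2·12 = 803 px.
6d + 5·22 = 803 → 6d = 693 → d = 115.5 px.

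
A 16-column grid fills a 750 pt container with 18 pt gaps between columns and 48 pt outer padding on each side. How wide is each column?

24 pt

Content width = 750 − 2·48 = 654 pt.
16c + 15·18 = 654 → 16c = 384 → c = 24 pt.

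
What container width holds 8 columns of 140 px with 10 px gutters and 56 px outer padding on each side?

Adding margins, columns and gutters: 112 + 1120 + 70 = 1302 px.

1302 px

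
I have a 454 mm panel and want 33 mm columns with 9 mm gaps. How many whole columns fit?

Each extra column adds 33 + 9 = 42 mm.
(454 + 9) / 42 = 11.02, so 11 columns fit.

11 columns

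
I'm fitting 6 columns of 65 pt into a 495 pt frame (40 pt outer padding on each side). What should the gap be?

5 pt

Take off 80 pt of margins, leaving 415 pt.
Columns use 390 pt, leaving 25 pt across 5 gaps = 5 pt each.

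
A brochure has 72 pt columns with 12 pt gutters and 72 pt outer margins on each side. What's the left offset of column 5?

Column 5 starts at margin + 4·(column + gutter) = 72 + 4·84 = 408 pt.

408 pt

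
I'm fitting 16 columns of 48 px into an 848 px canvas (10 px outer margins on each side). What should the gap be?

4 px

Inside the margins: 848 − 20 = 828 px.
16·48 + 15g = 828 → 15g = 60 → g = 4 px.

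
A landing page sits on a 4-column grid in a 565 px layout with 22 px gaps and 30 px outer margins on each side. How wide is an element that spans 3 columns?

Subtract both margins: 565 − 2·30 = 505 px.
Subtracting 3 gaps of 22 leaves 439 for 4 columns, so c = 109.75 px.
Span of 3: 3·109.75 + 2·22 = 329.25 + 44 = 373.25 px.

373.25 px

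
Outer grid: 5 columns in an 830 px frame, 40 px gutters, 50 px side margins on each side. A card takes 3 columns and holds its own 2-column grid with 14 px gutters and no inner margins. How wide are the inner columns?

204 px

Inside the margins: 830 − 100 = 730 px.
5c + 4·40 = 730 → 5c = 570 → c = 114 px.
3-column span = 3·114 + 2·40 = 422 px.
2d + 1·14 = 422 → 2d = 408 → d = 204 px.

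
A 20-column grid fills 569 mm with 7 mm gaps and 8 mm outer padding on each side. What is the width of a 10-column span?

Subtract both margins: 569 − 2·8 = 553 mm.
553 − 19·7 = 420; ÷20 gives c = 21 mm.
10 columns plus 9 gaps: 210 + 63 = 273 mm.

273 mm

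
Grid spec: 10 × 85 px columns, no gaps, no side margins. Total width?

Summing: 850 = 850 px.

850 px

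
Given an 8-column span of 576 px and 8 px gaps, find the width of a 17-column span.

8 columns + 7 gaps: 8c + 7·8 = 576.
8c = 576 − 56 = 520, so c = 65 px.
17-column span = 17·65 + 16·8 = 1233 px.

1233 px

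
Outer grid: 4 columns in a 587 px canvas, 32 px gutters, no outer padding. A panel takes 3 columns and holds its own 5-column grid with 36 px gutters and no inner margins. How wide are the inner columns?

57.65 px

4 columns + 3 gutters: 4c + 3·32 = 587.
4c = 587 − 96 = 491, so c = 122.75 px.
3 columns plus 2 gutters: 368.25 + 64 = 432.25 px.
Subtracting 4 gutters of 36 leaves 288.25 for 5 columns, so d = 57.65 px.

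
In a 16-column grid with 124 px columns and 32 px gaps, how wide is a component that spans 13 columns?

1996 px

Span of 13: 13·124 + 12·32 = 1612 + 384 = 1996 px.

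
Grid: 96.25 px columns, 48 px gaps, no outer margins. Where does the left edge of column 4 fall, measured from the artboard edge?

432.75 px

No margin, so column 4 starts at 3·(column + gutter) = 3·144.25 = 432.75 px.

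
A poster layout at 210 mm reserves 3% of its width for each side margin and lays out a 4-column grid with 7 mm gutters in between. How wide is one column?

210 × (1 − 2·3%) = 210 × 94% = 197.4 mm for the columns.
Subtracting 3 gutters of 7 leaves 176.4 for 4 columns, so c = 44.1 mm.

44.1 mm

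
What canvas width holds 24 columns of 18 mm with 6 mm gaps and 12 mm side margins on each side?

Canvas = 2·12 + 24·18 + 23·6 = 24 + 432 + 138 = 594 mm.

594 mm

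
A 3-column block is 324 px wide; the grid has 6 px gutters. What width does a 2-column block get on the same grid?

214 px

Subtracting 2 gutters of 6 leaves 312 for 3 columns, so c = 104 px.
2 columns plus 1 gutter: 208 + 6 = 214 px.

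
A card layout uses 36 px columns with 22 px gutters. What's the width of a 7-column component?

Span of 7: 7·36 + 6·22 = 252 + 132 = 384 px.

384 px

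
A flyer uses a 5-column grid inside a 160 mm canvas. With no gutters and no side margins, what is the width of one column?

32 mm

160 / 5 = 32 mm per column.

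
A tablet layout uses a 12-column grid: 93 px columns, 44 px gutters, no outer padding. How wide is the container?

1600 px

Summing: 1116 + 484 = 1600 px.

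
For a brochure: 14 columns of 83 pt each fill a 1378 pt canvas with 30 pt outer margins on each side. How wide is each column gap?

12 pt

Content width = 1378 − 2·30 = 1318 pt.
14 columns take 14·83 = 1162 pt; remaining 156 splits into 13 column gaps.
g = 156 / 13 = 12 pt.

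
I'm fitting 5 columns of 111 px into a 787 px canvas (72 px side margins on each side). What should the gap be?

Content width = 787 − 2·72 = 643 px.
Columns use 555 px, leaving 88 px across 4 gaps = 22 px each.

22 px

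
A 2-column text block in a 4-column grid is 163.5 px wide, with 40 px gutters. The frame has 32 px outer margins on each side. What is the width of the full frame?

163.5 − 1·40 = 123.5; ÷2 gives c = 61.75 px.
Total width: 2·32 + 4·61.75 + 3·40 = 431 px.

431 px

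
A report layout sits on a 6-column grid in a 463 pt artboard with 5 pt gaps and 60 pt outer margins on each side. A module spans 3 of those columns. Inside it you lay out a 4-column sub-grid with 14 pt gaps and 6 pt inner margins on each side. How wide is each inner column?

Outer content = 463 − 2·60 = 343 pt.
6 columns + 5 gaps: 6c + 5·5 = 343.
6c = 343 − 25 = 318, so c = 53 pt.
Span of 3: 3·53 + 2·5 = 159 + 10 = 169 pt.
Inner content = 169 − 2·6 = 157 pt.
4d + 3·14 = 157 → 4d = 115 → d = 28.75 pt.

28.75 pt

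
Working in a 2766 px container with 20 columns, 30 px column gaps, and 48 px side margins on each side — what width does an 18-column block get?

Take off 96 px of margins, leaving 2670 px.
2670 − 19·30 = 2100; ÷20 gives c = 105 px.
18-column span = 18·105 + 17·30 = 2400 px.

2400 px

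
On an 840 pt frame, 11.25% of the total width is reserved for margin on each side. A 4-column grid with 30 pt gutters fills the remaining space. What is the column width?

140.25 pt

Margins: 11.25% × 840 = 94.5 pt each, so content = 840 − 189 = 651 pt.
Subtracting 3 gutters of 30 leaves 561 for 4 columns, so c = 140.25 pt.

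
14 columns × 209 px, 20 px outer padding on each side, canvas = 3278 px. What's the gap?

24 px

Content width = 3278 − 2·20 = 3238 px.
14 columns take 14·209 = 2926 px; remaining 312 splits into 13 gaps.
g = 312 / 13 = 24 px.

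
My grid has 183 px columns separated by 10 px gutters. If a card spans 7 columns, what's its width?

1341 px

Span of 7: 7·183 + 6·10 = 1281 + 60 = 1341 px.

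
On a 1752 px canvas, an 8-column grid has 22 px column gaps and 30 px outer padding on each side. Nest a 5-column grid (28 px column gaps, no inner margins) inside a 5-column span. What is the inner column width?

187.45 px

Subtract both margins: 1752 − 2·30 = 1692 px.
Subtracting 7 column gaps of 22 leaves 1538 for 8 columns, so c = 192.25 px.
5 columns plus 4 column gaps: 961.25 + 88 = 1049.25 px.
Subtracting 4 column gaps of 28 leaves 937.25 for 5 columns, so d = 187.45 px.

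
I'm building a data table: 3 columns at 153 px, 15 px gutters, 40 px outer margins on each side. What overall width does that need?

Layout = 2·40 + 3·153 + 2·15 = 80 + 459 + 30 = 569 px.

569 px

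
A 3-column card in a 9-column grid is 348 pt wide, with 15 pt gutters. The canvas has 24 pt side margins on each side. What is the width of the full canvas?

1122 pt

Subtracting 2 gutters of 15 leaves 318 for 3 columns, so c = 106 pt.
Canvas = 2·24 + 9·106 + 8·15 = 48 + 954 + 120 = 1122 pt.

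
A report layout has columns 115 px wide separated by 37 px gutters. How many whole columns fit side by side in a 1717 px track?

11 columns: 11·115 + 10·37 = 1635 px ≤ 1717.
12 columns: 1787 px > 1717. So 11.

11 columns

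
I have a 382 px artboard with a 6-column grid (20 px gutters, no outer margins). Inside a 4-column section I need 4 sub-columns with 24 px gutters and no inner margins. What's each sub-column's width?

6 columns + 5 gutters: 6c + 5·20 = 382.
6c = 382 − 100 = 282, so c = 47 px.
4-column span = 4·47 + 3·20 = 248 px.
248 − 3·24 = 176; ÷4 gives d = 44 px.

44 px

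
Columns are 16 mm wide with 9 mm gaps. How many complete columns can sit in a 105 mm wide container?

k columns need k·16 + (k−1)·9 = k·25 − 9.
k·25 − 9 ≤ 105 → k ≤ 114 / 25 ≈ 4.56, so k = 4.

4 columns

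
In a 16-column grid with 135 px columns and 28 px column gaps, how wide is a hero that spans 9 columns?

Span of 9: 9·135 + 8·28 = 1215 + 224 = 1439 px.

1439 px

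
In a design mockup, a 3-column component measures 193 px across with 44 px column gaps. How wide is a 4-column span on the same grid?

3 columns + 2 column gaps: 3c + 2·44 = 193.
3c = 193 − 88 = 105, so c = 35 px.
4-column span = 4·35 + 3·44 = 272 px.

272 px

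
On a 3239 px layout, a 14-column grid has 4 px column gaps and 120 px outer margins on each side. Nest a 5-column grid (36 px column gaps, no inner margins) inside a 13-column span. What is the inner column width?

Inside the margins: 3239 − 240 = 2999 px.
14 columns + 13 column gaps: 14c + 13·4 = 2999.
14c = 2999 − 52 = 2947, so c = 210.5 px.
13 columns plus 12 column gaps: 2736.5 + 48 = 2784.5 px.
5d + 4·36 = 2784.5 → 5d = 2640.5 → d = 528.1 px.

528.1 px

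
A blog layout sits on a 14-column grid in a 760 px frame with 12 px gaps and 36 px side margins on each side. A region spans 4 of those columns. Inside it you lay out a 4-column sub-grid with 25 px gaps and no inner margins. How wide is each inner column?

Inside the margins: 760 − 72 = 688 px.
14c + 13·12 = 688 → 14c = 532 → c = 38 px.
4 columns plus 3 gaps: 152 + 36 = 188 px.
4 columns + 3 gaps: 4d + 3·25 = 188.
4d = 188 − 75 = 113, so d = 28.25 px.

28.25 px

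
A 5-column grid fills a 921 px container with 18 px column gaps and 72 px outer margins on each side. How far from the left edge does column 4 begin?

549 px

Content = 921 − 2·72 = 777 px.
777 − 4·18 = 705; ÷5 gives c = 141 px.
Each column+gutter stride is 159 px; 3 of them past the 72 px margin is 72 + 477 = 549 px.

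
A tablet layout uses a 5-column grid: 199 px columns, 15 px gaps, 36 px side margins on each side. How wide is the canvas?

1127 px

Canvas = 2·36 + 5·199 + 4·15 = 72 + 995 + 60 = 1127 px.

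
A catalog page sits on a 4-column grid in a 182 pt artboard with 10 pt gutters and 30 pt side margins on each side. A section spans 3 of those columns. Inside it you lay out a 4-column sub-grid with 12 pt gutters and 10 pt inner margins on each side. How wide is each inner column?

Outer content = 182 − 2·30 = 122 pt.
4 columns + 3 gutters: 4c + 3·10 = 122.
4c = 122 − 30 = 92, so c = 23 pt.
3 columns plus 2 gutters: 69 + 20 = 89 pt.
Inner content = 89 − 2·10 = 69 pt.
Subtracting 3 gutters of 12 leaves 33 for 4 columns, so d = 8.25 pt.

8.25 pt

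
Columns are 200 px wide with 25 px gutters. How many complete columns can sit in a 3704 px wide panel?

16 columns

16 columns: 16·200 + 15·25 = 3575 px ≤ 3704.
17 columns: 3800 px > 3704. So 16.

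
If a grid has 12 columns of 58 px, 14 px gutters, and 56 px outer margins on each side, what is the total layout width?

962 px

Total width: 2·56 + 12·58 + 11·14 = 962 px.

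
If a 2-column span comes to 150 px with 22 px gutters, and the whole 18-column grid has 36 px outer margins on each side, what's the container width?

1598 px

2 columns + 1 gutter: 2c + 1·22 = 150.
2c = 150 − 22 = 128, so c = 64 px.
Total width: 2·36 + 18·64 + 17·22 = 1598 px.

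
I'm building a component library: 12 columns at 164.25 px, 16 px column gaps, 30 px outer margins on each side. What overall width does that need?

Total width: 2·30 + 12·164.25 + 11·16 = 2207 px.

2207 px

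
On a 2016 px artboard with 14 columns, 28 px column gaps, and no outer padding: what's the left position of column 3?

292 px

14c + 13·28 = 2016 → 14c = 1652 → c = 118 px.
No margin, so column 3 starts at 2·(column + gutter) = 2·146 = 292 px.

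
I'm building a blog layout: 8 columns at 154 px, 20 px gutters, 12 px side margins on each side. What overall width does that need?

Total width: 2·12 + 8·154 + 7·20 = 1396 px.

1396 px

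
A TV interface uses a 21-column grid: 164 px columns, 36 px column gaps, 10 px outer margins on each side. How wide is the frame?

4184 px

Adding margins, columns and gutters: 20 + 3444 + 720 = 4184 px.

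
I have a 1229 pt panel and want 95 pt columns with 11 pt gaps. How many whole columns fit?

k columns need k·95 + (k−1)·11 = k·106 − 11.
k·106 − 11 ≤ 1229 → k ≤ 1240 / 106 ≈ 11.70, so k = 11.

11 columns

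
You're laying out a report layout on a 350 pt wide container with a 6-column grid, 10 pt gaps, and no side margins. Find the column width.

50 pt

6 columns + 5 gaps: 6c + 5·10 = 350.
6c = 350 − 50 = 300, so c = 50 pt.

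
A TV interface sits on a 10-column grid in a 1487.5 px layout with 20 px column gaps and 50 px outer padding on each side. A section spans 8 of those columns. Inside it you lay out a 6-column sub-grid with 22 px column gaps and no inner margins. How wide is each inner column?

166 px

Subtract both margins: 1487.5 − 2·50 = 1387.5 px.
10 columns + 9 column gaps: 10c + 9·20 = 1387.5.
10c = 1387.5 − 180 = 1207.5, so c = 120.75 px.
Span of 8: 8·120.75 + 7·20 = 966 + 140 = 1106 px.
6 columns + 5 column gaps: 6d + 5·22 = 1106.
6d = 1106 − 110 = 996, so d = 166 px.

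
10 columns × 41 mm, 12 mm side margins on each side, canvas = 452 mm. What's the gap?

2 mm

Subtract both margins: 452 − 2·12 = 428 mm.
Columns use 410 mm, leaving 18 mm across 9 gaps = 2 mm each.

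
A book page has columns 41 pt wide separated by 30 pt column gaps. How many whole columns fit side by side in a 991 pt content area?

14 columns

Each extra column adds 41 + 30 = 71 pt.
(991 + 30) / 71 = 14.38, so 14 columns fit.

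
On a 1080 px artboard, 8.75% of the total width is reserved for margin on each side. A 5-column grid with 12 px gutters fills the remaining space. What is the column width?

168.6 px

1080 × (1 − 2·8.75%) = 1080 × 82.5% = 891 px for the columns.
5c + 4·12 = 891 → 5c = 843 → c = 168.6 px.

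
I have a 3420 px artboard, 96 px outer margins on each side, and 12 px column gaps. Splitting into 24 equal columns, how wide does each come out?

123 px

Subtract both margins: 3420 − 2·96 = 3228 px.
3228 − 23·12 = 2952; ÷24 gives c = 123 px.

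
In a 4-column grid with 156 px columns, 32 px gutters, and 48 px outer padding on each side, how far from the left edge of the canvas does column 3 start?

Before column 3: the margin + 2 columns + 2 gutters.
Offset = 48 + 2·(156 + 32) = 48 + 376 = 424 px.

424 px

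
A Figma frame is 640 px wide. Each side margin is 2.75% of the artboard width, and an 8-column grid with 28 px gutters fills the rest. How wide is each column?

51.1 px

Each margin = 2.75% of 640 = 17.6 px; content = 640 − 2·17.6 = 604.8 px.
8c + 7·28 = 604.8 → 8c = 408.8 → c = 51.1 px.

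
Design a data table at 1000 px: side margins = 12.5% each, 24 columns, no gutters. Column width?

1000 × (1 − 2·12.5%) = 1000 × 75% = 750 px for the columns.
With no gutters, each column is 750/24 = 31.25 px.

31.25 px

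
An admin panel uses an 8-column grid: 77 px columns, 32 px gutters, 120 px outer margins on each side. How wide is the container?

Adding margins, columns and gutters: 240 + 616 + 224 = 1080 px.

1080 px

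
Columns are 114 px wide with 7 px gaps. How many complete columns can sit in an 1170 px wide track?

Each extra column adds 114 + 7 = 121 px.
(1170 + 7) / 121 = 9.73, so 9 columns fit.

9 columns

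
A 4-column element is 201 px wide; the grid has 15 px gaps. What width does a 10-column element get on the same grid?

4 columns + 3 gaps: 4c + 3·15 = 201.
4c = 201 − 45 = 156, so c = 39 px.
10 columns plus 9 gaps: 390 + 135 = 525 px.

525 px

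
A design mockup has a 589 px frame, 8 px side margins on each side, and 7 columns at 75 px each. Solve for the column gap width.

Take off 16 px of margins, leaving 573 px.
7 columns take 7·75 = 525 px; remaining 48 splits into 6 column gaps.
g = 48 / 6 = 8 px.

8 px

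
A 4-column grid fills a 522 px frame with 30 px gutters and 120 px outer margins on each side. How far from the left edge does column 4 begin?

Content = 522 − 2·120 = 282 px.
Subtracting 3 gutters of 30 leaves 192 for 4 columns, so c = 48 px.
Column 4 starts at margin + 3·(column + gutter) = 120 + 3·78 = 354 px.

354 px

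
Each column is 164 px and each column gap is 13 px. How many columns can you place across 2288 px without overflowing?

13 columns

k columns need k·164 + (k−1)·13 = k·177 − 13.
k·177 − 13 ≤ 2288 → k ≤ 2301 / 177 ≈ 13.00, so k = 13.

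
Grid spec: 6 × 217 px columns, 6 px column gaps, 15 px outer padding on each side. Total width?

1362 px

Adding margins, columns and gutters: 30 + 1302 + 30 = 1362 px.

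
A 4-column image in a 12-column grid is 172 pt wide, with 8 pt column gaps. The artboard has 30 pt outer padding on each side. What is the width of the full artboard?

4 columns + 3 column gaps: 4c + 3·8 = 172.
4c = 172 − 24 = 148, so c = 37 pt.
Total width: 2·30 + 12·37 + 11·8 = 592 pt.

592 pt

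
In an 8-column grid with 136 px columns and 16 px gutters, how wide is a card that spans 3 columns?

440 px

3-column span = 3·136 + 2·16 = 440 px.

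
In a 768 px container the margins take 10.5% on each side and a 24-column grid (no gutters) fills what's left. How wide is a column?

25.28 px

Each margin = 10.5% of 768 = 80.64 px; content = 768 − 2·80.64 = 606.72 px.
24c = 606.72 → c = 25.28 px.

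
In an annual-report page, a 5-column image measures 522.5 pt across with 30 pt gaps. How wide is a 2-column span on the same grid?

Subtracting 4 gaps of 30 leaves 402.5 for 5 columns, so c = 80.5 pt.
2-column span = 2·80.5 + 1·30 = 191 pt.

191 pt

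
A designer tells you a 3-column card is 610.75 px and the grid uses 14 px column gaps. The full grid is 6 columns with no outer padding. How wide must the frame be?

1235.5 px

610.75 − 2·14 = 582.75; ÷3 gives c = 194.25 px.
Summing: 1165.5 + 70 = 1235.5 px.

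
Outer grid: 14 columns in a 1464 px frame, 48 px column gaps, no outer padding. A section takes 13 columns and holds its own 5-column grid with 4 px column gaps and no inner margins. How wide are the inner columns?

14c + 13·48 = 1464 → 14c = 840 → c = 60 px.
Span of 13: 13·60 + 12·48 = 780 + 576 = 1356 px.
Subtracting 4 column gaps of 4 leaves 1340 for 5 columns, so d = 268 px.

268 px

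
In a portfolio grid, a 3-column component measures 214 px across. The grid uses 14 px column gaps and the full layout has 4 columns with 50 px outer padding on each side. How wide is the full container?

Subtracting 2 column gaps of 14 leaves 186 for 3 columns, so c = 62 px.
Total width: 2·50 + 4·62 + 3·14 = 390 px.

390 px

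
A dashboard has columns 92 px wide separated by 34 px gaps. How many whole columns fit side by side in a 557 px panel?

4 columns

k columns need k·92 + (k−1)·34 = k·126 − 34.
k·126 − 34 ≤ 557 → k ≤ 591 / 126 ≈ 4.69, so k = 4.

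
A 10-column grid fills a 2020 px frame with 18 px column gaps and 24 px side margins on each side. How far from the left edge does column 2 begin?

223 px

Content = 2020 − 2·24 = 1972 px.
10c + 9·18 = 1972 → 10c = 1810 → c = 181 px.
Each column+gutter stride is 199 px; 1 of them past the 24 px margin is 24 + 199 = 223 px.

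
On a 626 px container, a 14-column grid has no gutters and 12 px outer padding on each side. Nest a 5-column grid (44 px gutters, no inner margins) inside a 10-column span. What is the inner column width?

50.8 px

Subtract both margins: 626 − 2·12 = 602 px.
14c = 602 → c = 43 px.
With no gutters, 10 columns span 10·43 = 430 px.
430 − 4·44 = 254; ÷5 gives d = 50.8 px.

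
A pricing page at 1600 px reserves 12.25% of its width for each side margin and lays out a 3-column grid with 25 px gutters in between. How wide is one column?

386 px

Each margin = 12.25% of 1600 = 196 px; content = 1600 − 2·196 = 1208 px.
Subtracting 2 gutters of 25 leaves 1158 for 3 columns, so c = 386 px.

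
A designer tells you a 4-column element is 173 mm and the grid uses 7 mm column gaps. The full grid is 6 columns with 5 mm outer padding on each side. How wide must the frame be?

273 mm

Subtracting 3 column gaps of 7 leaves 152 for 4 columns, so c = 38 mm.
Total width: 2·5 + 6·38 + 5·7 = 273 mm.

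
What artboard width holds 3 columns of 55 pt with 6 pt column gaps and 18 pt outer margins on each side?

213 pt

Adding margins, columns and gutters: 36 + 165 + 12 = 213 pt.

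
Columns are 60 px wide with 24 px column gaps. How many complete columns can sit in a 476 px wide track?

5 columns: 5·60 + 4·24 = 396 px ≤ 476.
6 columns: 480 px > 476. So 5.

5 columns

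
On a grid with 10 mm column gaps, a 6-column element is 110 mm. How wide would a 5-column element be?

90 mm

6c + 5·10 = 110 → 6c = 60 → c = 10 mm.
5 columns plus 4 column gaps: 50 + 40 = 90 mm.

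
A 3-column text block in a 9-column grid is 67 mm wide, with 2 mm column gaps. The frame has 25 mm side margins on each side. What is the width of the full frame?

3 columns + 2 column gaps: 3c + 2·2 = 67.
3c = 67 − 4 = 63, so c = 21 mm.
Total width: 2·25 + 9·21 + 8·2 = 255 mm.

255 mm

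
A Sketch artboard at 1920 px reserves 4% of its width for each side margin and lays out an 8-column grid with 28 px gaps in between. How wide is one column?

196.3 px

Margins: 4% × 1920 = 76.8 px each, so content = 1920 − 153.6 = 1766.4 px.
Subtracting 7 gaps of 28 leaves 1570.4 for 8 columns, so c = 196.3 px.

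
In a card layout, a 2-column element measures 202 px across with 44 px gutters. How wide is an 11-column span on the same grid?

202 − 1·44 = 158; ÷2 gives c = 79 px.
11 columns plus 10 gutters: 869 + 440 = 1309 px.

1309 px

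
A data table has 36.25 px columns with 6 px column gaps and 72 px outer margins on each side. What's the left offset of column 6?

Each column+gutter stride is 42.25 px; 5 of them past the 72 px margin is 72 + 211.25 = 283.25 px.

283.25 px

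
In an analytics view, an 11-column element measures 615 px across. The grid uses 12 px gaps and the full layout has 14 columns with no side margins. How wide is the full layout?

786 px

615 − 10·12 = 495; ÷11 gives c = 45 px.
Total width: 14·45 + 13·12 = 786 px.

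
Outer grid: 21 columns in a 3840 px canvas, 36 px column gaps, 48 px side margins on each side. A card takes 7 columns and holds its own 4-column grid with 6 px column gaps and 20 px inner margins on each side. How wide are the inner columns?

291.5 px

Subtract both margins: 3840 − 2·48 = 3744 px.
Subtracting 20 column gaps of 36 leaves 3024 for 21 columns, so c = 144 px.
7 columns plus 6 column gaps: 1008 + 216 = 1224 px.
Inner content = 1224 − 2·20 = 1184 px.
Subtracting 3 column gaps of 6 leaves 1166 for 4 columns, so d = 291.5 px.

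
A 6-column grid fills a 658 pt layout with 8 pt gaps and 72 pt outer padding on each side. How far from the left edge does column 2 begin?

Take off 144 pt of margins, leaving 514 pt.
6c + 5·8 = 514 → 6c = 474 → c = 79 pt.
Before column 2: the margin + 1 column + 1 gap.
Offset = 72 + 1·(79 + 8) = 72 + 87 = 159 pt.

159 pt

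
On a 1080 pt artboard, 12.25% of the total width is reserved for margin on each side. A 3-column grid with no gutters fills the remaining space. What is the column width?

Margins: 12.25% × 1080 = 132.3 pt each, so content = 1080 − 264.6 = 815.4 pt.
815.4 / 3 = 271.8 pt per column.

271.8 pt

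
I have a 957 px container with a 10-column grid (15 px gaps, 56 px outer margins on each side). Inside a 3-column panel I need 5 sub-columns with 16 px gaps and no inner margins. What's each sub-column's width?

35.8 px

Outer content = 957 − 2·56 = 845 px.
10 columns + 9 gaps: 10c + 9·15 = 845.
10c = 845 − 135 = 710, so c = 71 px.
3 columns plus 2 gaps: 213 + 30 = 243 px.
5 columns + 4 gaps: 5d + 4·16 = 243.
5d = 243 − 64 = 179, so d = 35.8 px.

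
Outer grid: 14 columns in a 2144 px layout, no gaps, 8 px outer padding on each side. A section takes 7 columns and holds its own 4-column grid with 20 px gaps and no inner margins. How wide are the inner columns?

Subtract both margins: 2144 − 2·8 = 2128 px.
2128 / 14 = 152 px per column.
With no gaps, 7 columns span 7·152 = 1064 px.
4 columns + 3 gaps: 4d + 3·20 = 1064.
4d = 1064 − 60 = 1004, so d = 251 px.

251 px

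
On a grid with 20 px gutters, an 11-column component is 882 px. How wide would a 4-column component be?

308 px

11c + 10·20 = 882 → 11c = 682 → c = 62 px.
Span of 4: 4·62 + 3·20 = 248 + 60 = 308 px.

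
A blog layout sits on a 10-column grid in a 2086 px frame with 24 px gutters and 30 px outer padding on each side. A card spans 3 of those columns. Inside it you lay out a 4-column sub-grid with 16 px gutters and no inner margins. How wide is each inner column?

Take off 60 px of margins, leaving 2026 px.
Subtracting 9 gutters of 24 leaves 1810 for 10 columns, so c = 181 px.
3 columns plus 2 gutters: 543 + 48 = 591 px.
591 − 3·16 = 543; ÷4 gives d = 135.75 px.

135.75 px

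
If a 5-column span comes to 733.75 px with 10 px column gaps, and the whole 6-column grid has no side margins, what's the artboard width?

Subtracting 4 column gaps of 10 leaves 693.75 for 5 columns, so c = 138.75 px.
Summing: 832.5 + 50 = 882.5 px.

882.5 px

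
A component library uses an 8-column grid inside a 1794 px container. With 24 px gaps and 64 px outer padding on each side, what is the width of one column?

187.25 px

Content width = 1794 − 2·64 = 1666 px.
1666 − 7·24 = 1498; ÷8 gives c = 187.25 px.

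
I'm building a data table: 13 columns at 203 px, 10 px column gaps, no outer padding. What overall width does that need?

Total width: 13·203 + 12·10 = 2759 px.

2759 px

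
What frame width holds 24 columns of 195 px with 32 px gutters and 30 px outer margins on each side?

Adding margins, columns and gutters: 60 + 4680 + 736 = 5476 px.

5476 px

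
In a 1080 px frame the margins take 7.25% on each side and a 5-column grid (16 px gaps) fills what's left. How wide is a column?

171.88 px

Margins: 7.25% × 1080 = 78.3 px each, so content = 1080 − 156.6 = 923.4 px.
5 columns + 4 gaps: 5c + 4·16 = 923.4.
5c = 923.4 − 64 = 859.4, so c = 171.88 px.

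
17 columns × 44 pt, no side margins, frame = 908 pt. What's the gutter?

10 pt

17 columns take 17·44 = 748 pt; remaining 160 splits into 16 gutters.
g = 160 / 16 = 10 pt.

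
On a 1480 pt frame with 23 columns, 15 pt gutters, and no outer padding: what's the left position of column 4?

23 columns + 22 gutters: 23c + 22·15 = 1480.
23c = 1480 − 330 = 1150, so c = 50 pt.
Each column+gutter stride is 65 pt; with no margin, 3 of them is 195 pt.

195 pt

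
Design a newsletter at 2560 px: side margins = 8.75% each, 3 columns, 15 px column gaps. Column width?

Margins: 8.75% × 2560 = 224 px each, so content = 2560 − 448 = 2112 px.
Subtracting 2 column gaps of 15 leaves 2082 for 3 columns, so c = 694 px.

694 px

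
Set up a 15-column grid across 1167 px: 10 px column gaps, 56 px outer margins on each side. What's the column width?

61 px

Take off 112 px of margins, leaving 1055 px.
15 columns + 14 column gaps: 15c + 14·10 = 1055.
15c = 1055 − 140 = 915, so c = 61 px.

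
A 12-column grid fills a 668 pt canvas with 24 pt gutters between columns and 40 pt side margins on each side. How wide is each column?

Content width = 668 − 2·40 = 588 pt.
Subtracting 11 gutters of 24 leaves 324 for 12 columns, so c = 27 pt.

27 pt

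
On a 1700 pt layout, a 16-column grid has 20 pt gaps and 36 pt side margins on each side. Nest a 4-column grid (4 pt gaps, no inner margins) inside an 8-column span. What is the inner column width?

Subtract both margins: 1700 − 2·36 = 1628 pt.
16c + 15·20 = 1628 → 16c = 1328 → c = 83 pt.
8 columns plus 7 gaps: 664 + 140 = 804 pt.
4d + 3·4 = 804 → 4d = 792 → d = 198 pt.

198 pt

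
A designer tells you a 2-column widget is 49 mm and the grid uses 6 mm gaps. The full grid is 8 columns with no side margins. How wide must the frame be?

2 columns + 1 gap: 2c + 1·6 = 49.
2c = 49 − 6 = 43, so c = 21.5 mm.
Summing: 172 + 42 = 214 mm.

214 mm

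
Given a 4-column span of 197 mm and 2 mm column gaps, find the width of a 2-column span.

197 − 3·2 = 191; ÷4 gives c = 47.75 mm.
Span of 2: 2·47.75 + 1·2 = 95.5 + 2 = 97.5 mm.

97.5 mm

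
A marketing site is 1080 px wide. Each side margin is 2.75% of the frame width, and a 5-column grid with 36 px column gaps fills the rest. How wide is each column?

Each margin = 2.75% of 1080 = 29.7 px; content = 1080 − 2·29.7 = 1020.6 px.
5 columns + 4 column gaps: 5c + 4·36 = 1020.6.
5c = 1020.6 − 144 = 876.6, so c = 175.32 px.

175.32 px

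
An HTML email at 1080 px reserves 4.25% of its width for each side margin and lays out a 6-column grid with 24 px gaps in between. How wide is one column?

Each margin = 4.25% of 1080 = 45.9 px; content = 1080 − 2·45.9 = 988.2 px.
988.2 − 5·24 = 868.2; ÷6 gives c = 144.7 px.

144.7 px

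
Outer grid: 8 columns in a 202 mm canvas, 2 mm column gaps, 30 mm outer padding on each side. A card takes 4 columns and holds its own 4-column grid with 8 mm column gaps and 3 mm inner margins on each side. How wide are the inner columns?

Inside the margins: 202 − 60 = 142 mm.
8 columns + 7 column gaps: 8c + 7·2 = 142.
8c = 142 − 14 = 128, so c = 16 mm.
4-column span = 4·16 + 3·2 = 70 mm.
Inner content = 70 − 2·3 = 64 mm.
64 − 3·8 = 40; ÷4 gives d = 10 mm.

10 mm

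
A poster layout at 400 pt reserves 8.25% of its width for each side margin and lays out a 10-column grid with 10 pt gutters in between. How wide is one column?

24.4 pt

Each margin = 8.25% of 400 = 33 pt; content = 400 − 2·33 = 334 pt.
10c + 9·10 = 334 → 10c = 244 → c = 24.4 pt.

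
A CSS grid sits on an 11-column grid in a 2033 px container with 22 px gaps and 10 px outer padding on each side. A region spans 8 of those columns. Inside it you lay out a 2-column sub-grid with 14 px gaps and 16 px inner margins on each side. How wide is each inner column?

Subtract both margins: 2033 − 2·10 = 2013 px.
Subtracting 10 gaps of 22 leaves 1793 for 11 columns, so c = 163 px.
Span of 8: 8·163 + 7·22 = 1304 + 154 = 1458 px.
Inner content = 1458 − 2·16 = 1426 px.
1426 − 1·14 = 1412; ÷2 gives d = 706 px.

706 px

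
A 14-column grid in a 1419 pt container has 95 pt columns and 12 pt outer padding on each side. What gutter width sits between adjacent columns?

5 pt

Take off 24 pt of margins, leaving 1395 pt.
Columns use 1330 pt, leaving 65 pt across 13 gutters = 5 pt each.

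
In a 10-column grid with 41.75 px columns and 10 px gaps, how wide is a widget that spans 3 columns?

3 columns plus 2 gaps: 125.25 + 20 = 145.25 px.

145.25 px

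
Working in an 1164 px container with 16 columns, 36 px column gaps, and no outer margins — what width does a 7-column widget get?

16 columns + 15 column gaps: 16c + 15·36 = 1164.
16c = 1164 − 540 = 624, so c = 39 px.
7 columns plus 6 column gaps: 273 + 216 = 489 px.

489 px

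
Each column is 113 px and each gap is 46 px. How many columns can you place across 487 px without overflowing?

3 columns

Each extra column adds 113 + 46 = 159 px.
(487 + 46) / 159 = 3.35, so 3 columns fit.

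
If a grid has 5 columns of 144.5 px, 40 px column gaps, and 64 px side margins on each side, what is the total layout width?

Adding margins, columns and gutters: 128 + 722.5 + 160 = 1010.5 px.

1010.5 px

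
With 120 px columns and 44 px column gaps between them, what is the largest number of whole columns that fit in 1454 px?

Each extra column adds 120 + 44 = 164 px.
(1454 + 44) / 164 = 9.13, so 9 columns fit.

9 columns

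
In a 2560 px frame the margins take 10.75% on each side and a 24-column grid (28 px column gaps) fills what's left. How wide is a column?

Margins: 10.75% × 2560 = 275.2 px each, so content = 2560 − 550.4 = 2009.6 px.
Subtracting 23 column gaps of 28 leaves 1365.6 for 24 columns, so c = 56.9 px.

56.9 px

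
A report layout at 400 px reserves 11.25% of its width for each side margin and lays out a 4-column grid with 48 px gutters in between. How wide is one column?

Margins: 11.25% × 400 = 45 px each, so content = 400 − 90 = 310 px.
310 − 3·48 = 166; ÷4 gives c = 41.5 px.

41.5 px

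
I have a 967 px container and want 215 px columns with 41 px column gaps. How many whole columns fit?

3 columns

Each extra column adds 215 + 41 = 256 px.
(967 + 41) / 256 = 3.94, so 3 columns fit.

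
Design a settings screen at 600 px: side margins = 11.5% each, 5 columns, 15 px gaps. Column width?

Each margin = 11.5% of 600 = 69 px; content = 600 − 2·69 = 462 px.
5 columns + 4 gaps: 5c + 4·15 = 462.
5c = 462 − 60 = 402, so c = 80.4 px.

80.4 px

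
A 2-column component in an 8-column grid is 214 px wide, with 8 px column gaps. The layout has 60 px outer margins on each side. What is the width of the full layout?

1000 px

2c + 1·8 = 214 → 2c = 206 → c = 103 px.
Layout = 2·60 + 8·103 + 7·8 = 120 + 824 + 56 = 1000 px.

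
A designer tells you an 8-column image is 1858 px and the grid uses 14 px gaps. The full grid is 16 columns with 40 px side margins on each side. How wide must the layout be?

3810 px

1858 − 7·14 = 1760; ÷8 gives c = 220 px.
Layout = 2·40 + 16·220 + 15·14 = 80 + 3520 + 210 = 3810 px.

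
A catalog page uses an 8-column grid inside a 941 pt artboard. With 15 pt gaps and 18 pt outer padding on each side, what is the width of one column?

100 pt

Content width = 941 − 2·18 = 905 pt.
Subtracting 7 gaps of 15 leaves 800 for 8 columns, so c = 100 pt.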